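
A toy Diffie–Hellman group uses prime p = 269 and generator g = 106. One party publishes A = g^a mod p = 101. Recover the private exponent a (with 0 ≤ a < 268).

185

Baby-step giant-step with m = ceil(sqrt(268)) = 17.
Baby table (106^j mod 269 for j=0..16):
  0:1  1:106  2:207  3:153  4:78  5:198  6:6  7:98
  8:166  9:111  10:199  11:112  12:36  13:50  14:189  15:128
  16:118
Giant step factor: 106^(-17) ≡ 267 (mod 269).
Scan 101·267^i mod 269 for i = 0, 1, …:
  i=0: 101   i=1: 67   i=2: 135   i=3: 268
  i=4: 2   i=5: 265   i=6: 8   i=7: 253
  i=8: 32   i=9: 205   i=10: 128
Match at i=10, j=15: a = 10·17 + 15 = 185.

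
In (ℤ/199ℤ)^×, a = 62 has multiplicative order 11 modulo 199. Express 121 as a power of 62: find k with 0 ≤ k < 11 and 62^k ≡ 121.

8

Successive powers of 62 modulo 199:
  62^0=1  62^1=62  62^2=63  62^3=125  62^4=188  62^5=114
  62^6=103  62^7=18  62^8=121
So 62^8 ≡ 121 (mod 199), giving k = 8.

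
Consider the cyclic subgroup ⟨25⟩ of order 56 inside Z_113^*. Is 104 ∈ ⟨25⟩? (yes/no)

104 ∈ ⟨25⟩ iff 104^56 ≡ 1 (mod 113), since |⟨25⟩| = 56.
104^56 mod 113 = 1.
Since 1 = 1, 104 lies in the subgroup.

yes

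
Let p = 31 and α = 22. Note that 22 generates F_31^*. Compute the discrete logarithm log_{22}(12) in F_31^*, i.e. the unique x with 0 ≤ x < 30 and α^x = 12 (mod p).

17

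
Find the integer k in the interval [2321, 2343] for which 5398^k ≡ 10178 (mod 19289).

Compute 5398^2321 mod 19289 = 1608, then multiply by 5398 repeatedly:
  5398^2321=1608  5398^2322=19223  5398^2323=10223  5398^2324=17214  5398^2325=6059
  5398^2326=11627  5398^2327=15429  5398^2328=15129  5398^2329=16005  5398^2330=18848
  5398^2331=11318  5398^2332=6301  5398^2333=6291  5398^2334=10178
Found 10178 at exponent 2334.

2334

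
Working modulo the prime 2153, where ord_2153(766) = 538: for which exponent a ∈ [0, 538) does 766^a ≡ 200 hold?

Baby-step giant-step with m = ceil(sqrt(538)) = 24.
Baby table (766^j mod 2153 for j=0..23):
  0:1  1:766  2:1140  3:1275  4:1341  5:225  6:110  7:293
  8:526  9:305  10:1106  11:1067  12:1335  13:2088  14:1882  15:1255
  16:1092  17:1108  18:446  19:1462  20:332  21:258  22:1705  23:1312
Giant step factor: 766^(-24) ≡ 1501 (mod 2153).
Scan 200·1501^i mod 2153 for i = 0, 1, …:
  i=0: 200   i=1: 933   i=2: 983   i=3: 678
  i=4: 1462
Match at i=4, j=19: a = 4·24 + 19 = 115.

115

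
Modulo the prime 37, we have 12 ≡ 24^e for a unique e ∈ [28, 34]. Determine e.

32

Compute 24^28 mod 37 = 33, then multiply by 24 repeatedly:
  24^28=33  24^29=15  24^30=27  24^31=19  24^32=12
Found 12 at exponent 32.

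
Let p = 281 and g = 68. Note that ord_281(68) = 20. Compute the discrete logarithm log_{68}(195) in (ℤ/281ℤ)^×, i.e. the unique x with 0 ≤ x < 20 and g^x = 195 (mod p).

Successive powers of 68 modulo 281:
  68^0=1  68^1=68  68^2=128  68^3=274  68^4=86  68^5=228
  68^6=49  68^7=241  68^8=90  68^9=219  68^10=280  68^11=213
  68^12=153  68^13=7  68^14=195
So 68^14 ≡ 195 (mod 281), giving x = 14.

14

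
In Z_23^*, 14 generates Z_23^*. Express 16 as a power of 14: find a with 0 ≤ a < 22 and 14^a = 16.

Successive powers of 14 modulo 23:
  14^0=1  14^1=14  14^2=12  14^3=7  14^4=6  14^5=15
  14^6=3  14^7=19  14^8=13  14^9=21  14^10=18  14^11=22
  14^12=9  14^13=11  14^14=16
So 14^14 ≡ 16 (mod 23), giving a = 14.

14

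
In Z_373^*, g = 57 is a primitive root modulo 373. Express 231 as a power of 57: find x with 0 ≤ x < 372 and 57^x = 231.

Baby-step giant-step with m = ceil(sqrt(372)) = 20.
Baby table (57^j mod 373 for j=0..19):
  0:1  1:57  2:265  3:185  4:101  5:162  6:282  7:35
  8:130  9:323  10:134  11:178  12:75  13:172  14:106  15:74
  16:115  17:214  18:262  19:14
Giant step factor: 57^(-20) ≡ 165 (mod 373).
Scan 231·165^i mod 373 for i = 0, 1, …:
  i=0: 231   i=1: 69   i=2: 195   i=3: 97
  i=4: 339   i=5: 358   i=6: 136   i=7: 60
  i=8: 202   i=9: 133   i=10: 311   i=11: 214
Match at i=11, j=17: x = 11·20 + 17 = 237.

237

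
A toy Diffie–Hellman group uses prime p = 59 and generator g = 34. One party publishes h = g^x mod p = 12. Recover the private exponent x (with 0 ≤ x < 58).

14

Baby-step giant-step with m = ceil(sqrt(58)) = 8.
Baby table (34^j mod 59 for j=0..7):
  0:1  1:34  2:35  3:10  4:45  5:55  6:41  7:37
Giant step factor: 34^(-8) ≡ 28 (mod 59).
Scan 12·28^i mod 59 for i = 0, 1, …:
  i=0: 12   i=1: 41
Match at i=1, j=6: x = 1·8 + 6 = 14.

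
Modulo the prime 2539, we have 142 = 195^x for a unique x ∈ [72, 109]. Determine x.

86

Compute 195^72 mod 2539 = 544, then multiply by 195 repeatedly:
  195^72=544  195^73=1981  195^74=367  195^75=473  195^76=831
  195^77=2088  195^78=920  195^79=1670  195^80=658  195^81=1360
  195^82=1144  195^83=2187  195^84=2452  195^85=808  195^86=142
Found 142 at exponent 86.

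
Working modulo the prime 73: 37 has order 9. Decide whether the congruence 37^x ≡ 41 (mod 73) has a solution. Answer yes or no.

⟨37⟩ has order 9; its elements mod 73 are {1, 2, 4, 8, 16, 32, 37, 55, 64}.
41 is not in this set.

no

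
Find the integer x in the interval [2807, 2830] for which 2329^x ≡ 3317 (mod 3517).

2813

Compute 2329^2807 mod 3517 = 2999, then multiply by 2329 repeatedly:
  2329^2807=2999  2329^2808=3426  2329^2809=2598  2329^2810=1502  2329^2811=2260
  2329^2812=2108  2329^2813=3317
Found 3317 at exponent 2813.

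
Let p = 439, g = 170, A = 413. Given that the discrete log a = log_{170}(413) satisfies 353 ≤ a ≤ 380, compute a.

355

Compute 170^353 mod 439 = 119, then multiply by 170 repeatedly:
  170^353=119  170^354=36  170^355=413
Found 413 at exponent 355.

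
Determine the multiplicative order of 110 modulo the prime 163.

The order of 110 must divide p − 1 = 162 = 2 · 3^4.
Divisors: 1, 2, 3, 6, 9, 18, 27, 54, 81, 162.
Check each in increasing order: 110^1 ≡ 110;  110^2 ≡ 38;  110^3 ≡ 105;  110^6 ≡ 104;  110^9 ≡ 162;  110^18 ≡ 1.
Smallest exponent giving 1 is 18.

18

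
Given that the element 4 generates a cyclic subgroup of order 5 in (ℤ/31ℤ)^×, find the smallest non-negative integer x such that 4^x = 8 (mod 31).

Successive powers of 4 modulo 31:
  4^0=1  4^1=4  4^2=16  4^3=2  4^4=8
So 4^4 ≡ 8 (mod 31), giving x = 4.

4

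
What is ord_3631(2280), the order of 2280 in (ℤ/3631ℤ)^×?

3630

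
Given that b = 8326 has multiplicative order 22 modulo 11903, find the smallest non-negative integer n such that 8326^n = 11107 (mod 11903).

2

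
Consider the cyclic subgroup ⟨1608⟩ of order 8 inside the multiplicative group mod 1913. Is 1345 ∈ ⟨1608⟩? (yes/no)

no

⟨1608⟩ has order 8; its elements mod 1913 are {1, 305, 712, 922, 991, 1201, 1608, 1912}.
1345 is not in this set.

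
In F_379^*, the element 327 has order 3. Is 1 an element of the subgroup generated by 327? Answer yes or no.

yes

1 ∈ ⟨327⟩ iff 1^3 ≡ 1 (mod 379), since |⟨327⟩| = 3.
1^3 mod 379 = 1.
Since 1 = 1, 1 lies in the subgroup.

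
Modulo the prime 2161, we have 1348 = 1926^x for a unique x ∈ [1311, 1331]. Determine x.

1319

Compute 1926^1311 mod 2161 = 1451, then multiply by 1926 repeatedly:
  1926^1311=1451  1926^1312=453  1926^1313=1595  1926^1314=1189  1926^1315=1515
  1926^1316=540  1926^1317=599  1926^1318=1861  1926^1319=1348
Found 1348 at exponent 1319.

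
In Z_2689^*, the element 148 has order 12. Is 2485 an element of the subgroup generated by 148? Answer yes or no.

no

⟨148⟩ has order 12; its elements mod 2689 are {1, 148, 391, 392, 1142, 1290, 1399, 1547, 2297, 2298, 2541, 2688}.
2485 is not in this set.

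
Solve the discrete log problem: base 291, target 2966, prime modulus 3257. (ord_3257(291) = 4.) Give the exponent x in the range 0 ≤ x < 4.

3

Successive powers of 291 modulo 3257:
  291^0=1  291^1=291  291^2=3256  291^3=2966
So 291^3 ≡ 2966 (mod 3257), giving x = 3.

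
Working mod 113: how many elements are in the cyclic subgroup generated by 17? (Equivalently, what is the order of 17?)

112

The order of 17 must divide p − 1 = 112 = 2^4 · 7.
Divisors: 1, 2, 4, 7, 8, 14, 16, 28, 56, 112.
Check each in increasing order: 17^1 ≡ 17;  17^2 ≡ 63;  17^4 ≡ 14;  17^7 ≡ 78;  17^8 ≡ 83;  17^14 ≡ 95;  17^16 ≡ 109;  17^28 ≡ 98;  17^56 ≡ 112;  17^112 ≡ 1.
Smallest exponent giving 1 is 112.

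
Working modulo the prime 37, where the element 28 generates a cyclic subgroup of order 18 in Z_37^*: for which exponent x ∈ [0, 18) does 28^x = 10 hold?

6

Successive powers of 28 modulo 37:
  28^0=1  28^1=28  28^2=7  28^3=11  28^4=12  28^5=3
  28^6=10
So 28^6 ≡ 10 (mod 37), giving x = 6.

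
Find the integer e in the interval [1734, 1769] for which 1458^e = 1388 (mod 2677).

1747

Compute 1458^1734 mod 2677 = 2089, then multiply by 1458 repeatedly:
  1458^1734=2089  1458^1735=2013  1458^1736=962  1458^1737=2525  1458^1738=575
  1458^1739=449  1458^1740=1454  1458^1741=2425  1458^1742=2010  1458^1743=1942
  1458^1744=1847  1458^1745=2541  1458^1746=2487  1458^1747=1388
Found 1388 at exponent 1747.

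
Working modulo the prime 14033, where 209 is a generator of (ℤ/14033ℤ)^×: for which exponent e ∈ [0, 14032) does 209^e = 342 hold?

6254

Baby-step giant-step with m = ceil(sqrt(14032)) = 119.
Baby table (209^j mod 14033 for j=0..118):
  0:1  1:209  2:1582  3:7879  4:4850  5:3274  6:10682  7:1291
  8:3192  9:7577  10:11897  11:2632  12:2801  13:10056  14:10787  15:9203
  16:906  17:6925  18:1926  19:9610  20:1771  21:5281  22:9155  23:4907
  24:1154  25:2625  26:1338  27:13015  28:11766  29:3319  30:6054  31:2316
  32:6922  33:1299  34:4864  35:6200  36:4764  37:13366  38:927  39:11314
  40:7082  41:6673  42:5390  43:3870  44:8949  45:3952  46:12054  47:7379
  48:12614  49:12155  50:422  51:4000  52:8053  53:13150  54:11915  55:6394
  56:3211  57:11548  58:13889  59:12003  60:10753  61:2097  62:3250  63:5666
  64:5422  65:10558  66:3441  67:3486  68:12891  69:13916  70:3613  71:11368
  72:4335  73:7903  74:9866  75:13176  76:3316  77:5427  78:11603  79:11351
  80:782  81:9075  82:2220  83:891  84:3790  85:6262  86:3689  87:13219
  88:12303  89:3288  90:13608  91:9406  92:1234  93:5312  94:1601  95:11850
  96:6842  97:12645  98:4601  99:7365  100:9688  101:4040  102:2380  103:6265
  104:4316  105:3932  106:7874  107:3805  108:9397  109:13386  110:5107  111:855
  112:10299  113:5442  114:705  115:7015  116:6703  117:11660  118:9231
Giant step factor: 209^(-119) ≡ 380 (mod 14033).
Scan 342·380^i mod 14033 for i = 0, 1, …:
  i=0: 342   i=1: 3663   i=2: 2673   i=3: 5364
  i=4: 3535   i=5: 10165   i=6: 3625   i=7: 2266
  i=8: 5067   i=9: 2939     …   i=51: 1597
  i=52: 3441
Match at i=52, j=66: e = 52·119 + 66 = 6254.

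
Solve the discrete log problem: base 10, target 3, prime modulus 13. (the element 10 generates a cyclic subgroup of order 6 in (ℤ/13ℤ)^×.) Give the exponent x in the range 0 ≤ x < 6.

Successive powers of 10 modulo 13:
  10^0=1  10^1=10  10^2=9  10^3=12  10^4=3
So 10^4 ≡ 3 (mod 13), giving x = 4.

4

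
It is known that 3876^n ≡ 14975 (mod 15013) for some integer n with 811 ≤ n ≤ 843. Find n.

816

Compute 3876^811 mod 15013 = 12320, then multiply by 3876 repeatedly:
  3876^811=12320  3876^812=10980  3876^813=11638  3876^814=9836  3876^815=6329
  3876^816=14975
Found 14975 at exponent 816.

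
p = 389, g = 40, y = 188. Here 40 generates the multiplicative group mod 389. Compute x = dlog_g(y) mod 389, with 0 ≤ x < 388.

Baby-step giant-step with m = ceil(sqrt(388)) = 20.
Baby table (40^j mod 389 for j=0..19):
  0:1  1:40  2:44  3:204  4:380  5:29  6:382  7:109
  8:81  9:128  10:63  11:186  12:49  13:15  14:211  15:271
  16:337  17:254  18:46  19:284
Giant step factor: 40^(-20) ≡ 325 (mod 389).
Scan 188·325^i mod 389 for i = 0, 1, …:
  i=0: 188   i=1: 27   i=2: 217   i=3: 116
  i=4: 356   i=5: 167   i=6: 204
Match at i=6, j=3: x = 6·20 + 3 = 123.

123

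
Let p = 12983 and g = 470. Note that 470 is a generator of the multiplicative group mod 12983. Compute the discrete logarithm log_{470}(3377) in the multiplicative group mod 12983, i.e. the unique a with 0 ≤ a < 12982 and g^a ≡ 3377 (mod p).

3448

Baby-step giant-step with m = ceil(sqrt(12982)) = 114.
Baby table (470^j mod 12983 for j=0..113):
  0:1  1:470  2:189  3:10932  4:9755  5:1851  6:109  7:12281
  8:7618  9:10135  10:11672  11:7014  12:11881  13:1380  14:12433  15:1160
  16:12897  17:11512  18:9712  19:7607  20:4965  21:9593  22:3609  23:8440
  24:6985  25:11234  26:8882  27:6997  28:3891  29:11150  30:8351  31:4104
  32:7396  33:9659  34:8663  35:7931  36:1449  37:5914  38:1218  39:1208
  40:9491  41:7601  42:2145  43:8459  44:2932  45:1842  46:8862  47:10580
  48:111  49:238  50:7996  51:6033  52:5216  53:10716  54:12099  55:12959
  56:1703  57:8447  58:10275  59:12557  60:7508  61:10367  62:3865  63:11913
  64:3437  65:5498  66:443  67:482  68:5829  69:217  70:11109  71:2064
  72:9338  73:606  74:12177  75:10670  76:3462  77:4265  78:5168  79:1139
  80:3027  81:7543  82:851  83:10480  84:5043  85:7304  86:5368  87:4258
  88:1878  89:12799  90:4401  91:4173  92:877  93:9717  94:9957  95:5910
  96:12321  97:452  98:4712  99:7530  100:7724  101:8023  102:5740  103:10319
  104:7271  105:2841  106:11004  107:4646  108:2476  109:8233  110:576  111:11060
  112:5000  113:77
Giant step factor: 470^(-114) ≡ 10089 (mod 12983).
Scan 3377·10089^i mod 12983 for i = 0, 1, …:
  i=0: 3377   i=1: 3161   i=2: 5081   i=3: 5325
  i=4: 271   i=5: 7689   i=6: 896   i=7: 3576
  i=8: 11490   i=9: 10386     …   i=29: 1672
  i=30: 3891
Match at i=30, j=28: a = 30·114 + 28 = 3448.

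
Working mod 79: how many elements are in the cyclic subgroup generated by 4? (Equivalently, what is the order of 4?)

39

The order of 4 must divide p − 1 = 78 = 2 · 3 · 13.
Divisors: 1, 2, 3, 6, 13, 26, 39, 78.
Check each in increasing order: 4^1 ≡ 4;  4^2 ≡ 16;  4^3 ≡ 64;  4^6 ≡ 67;  4^13 ≡ 23;  4^26 ≡ 55;  4^39 ≡ 1.
Smallest exponent giving 1 is 39.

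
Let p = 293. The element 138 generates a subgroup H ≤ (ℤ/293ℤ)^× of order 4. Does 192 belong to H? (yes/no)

no

192 ∈ ⟨138⟩ iff 192^4 ≡ 1 (mod 293), since |⟨138⟩| = 4.
192^4 mod 293 = 279.
Since 279 ≠ 1, 192 does not lie in the subgroup.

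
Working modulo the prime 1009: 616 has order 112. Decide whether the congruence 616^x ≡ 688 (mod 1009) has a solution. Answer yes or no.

688 ∈ ⟨616⟩ iff 688^112 ≡ 1 (mod 1009), since |⟨616⟩| = 112.
688^112 mod 1009 = 759.
Since 759 ≠ 1, 688 does not lie in the subgroup.

no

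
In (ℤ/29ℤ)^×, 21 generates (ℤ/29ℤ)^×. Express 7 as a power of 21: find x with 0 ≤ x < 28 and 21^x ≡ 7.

4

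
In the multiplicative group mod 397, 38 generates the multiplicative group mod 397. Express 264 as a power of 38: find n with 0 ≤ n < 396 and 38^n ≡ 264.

53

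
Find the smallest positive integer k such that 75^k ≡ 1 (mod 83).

41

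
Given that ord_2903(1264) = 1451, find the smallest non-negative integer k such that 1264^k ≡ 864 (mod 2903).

224

Baby-step giant-step with m = ceil(sqrt(1451)) = 39.
Baby table (1264^j mod 2903 for j=0..38):
  0:1  1:1264  2:1046  3:1279  4:2588  5:2454  6:1452  7:632
  8:523  9:2091  10:1294  11:1227  12:726  13:316  14:1713  15:2497
  16:647  17:2065  18:363  19:158  20:2308  21:2700  22:1775  23:2484
  24:1633  25:79  26:1154  27:1350  28:2339  29:1242  30:2268  31:1491
  32:577  33:675  34:2621  35:621  36:1134  37:2197  38:1740
Giant step factor: 1264^(-39) ≡ 1144 (mod 2903).
Scan 864·1144^i mod 2903 for i = 0, 1, …:
  i=0: 864   i=1: 1396   i=2: 374   i=3: 1115
  i=4: 1143   i=5: 1242
Match at i=5, j=29: k = 5·39 + 29 = 224.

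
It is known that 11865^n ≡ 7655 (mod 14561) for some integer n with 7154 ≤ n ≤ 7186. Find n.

Compute 11865^7154 mod 14561 = 11788, then multiply by 11865 repeatedly:
  11865^7154=11788  11865^7155=6215  11865^7156=4071  11865^7157=3578  11865^7158=7655
Found 7655 at exponent 7158.

7158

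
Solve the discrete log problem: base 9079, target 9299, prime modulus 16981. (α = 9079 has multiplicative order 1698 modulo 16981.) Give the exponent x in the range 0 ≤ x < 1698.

Baby-step giant-step with m = ceil(sqrt(1698)) = 42.
Baby table (9079^j mod 16981 for j=0..41):
  0:1  1:9079  2:2467  3:16935  4:6891  5:5385  6:2116  7:5653
  8:7005  9:4550  10:11658  11:409  12:11453  13:7124  14:15148  15:16554
  16:11916  17:16394  18:2661  19:12237  20:10021  21:13442  22:14452  23:14502
  24:9965  25:14448  26:12148  27:97  28:14632  29:1565  30:12519  31:6168
  32:12915  33:1480  34:4949  35:245  36:16825  37:10080  38:5711  39:7176
  40:11788  41:8990
Giant step factor: 9079^(-42) ≡ 10532 (mod 16981).
Scan 9299·10532^i mod 16981 for i = 0, 1, …:
  i=0: 9299   i=1: 7641   i=2: 2053   i=3: 5383
  i=4: 11178   i=5: 14404   i=6: 11655   i=7: 11792
  i=8: 11291   i=9: 15850     …   i=37: 7521
  i=38: 11788
Match at i=38, j=40: x = 38·42 + 40 = 1636.

1636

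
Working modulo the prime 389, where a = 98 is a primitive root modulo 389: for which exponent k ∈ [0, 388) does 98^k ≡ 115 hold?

97

Baby-step giant-step with m = ceil(sqrt(388)) = 20.
Baby table (98^j mod 389 for j=0..19):
  0:1  1:98  2:268  3:201  4:248  5:186  6:334  7:56
  8:42  9:226  10:364  11:273  12:302  13:32  14:24  15:18
  16:208  17:156  18:117  19:185
Giant step factor: 98^(-20) ≡ 150 (mod 389).
Scan 115·150^i mod 389 for i = 0, 1, …:
  i=0: 115   i=1: 134   i=2: 261   i=3: 250
  i=4: 156
Match at i=4, j=17: k = 4·20 + 17 = 97.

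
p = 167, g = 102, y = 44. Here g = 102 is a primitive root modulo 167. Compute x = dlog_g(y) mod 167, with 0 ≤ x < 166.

Baby-step giant-step with m = ceil(sqrt(166)) = 13.
Baby table (102^j mod 167 for j=0..12):
  0:1  1:102  2:50  3:90  4:162  5:158  6:84  7:51
  8:25  9:45  10:81  11:79  12:42
Giant step factor: 102^(-13) ≡ 95 (mod 167).
Scan 44·95^i mod 167 for i = 0, 1, …:
  i=0: 44   i=1: 5   i=2: 141   i=3: 35
  i=4: 152   i=5: 78   i=6: 62   i=7: 45
Match at i=7, j=9: x = 7·13 + 9 = 100.

100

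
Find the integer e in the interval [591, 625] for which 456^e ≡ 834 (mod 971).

Compute 456^591 mod 971 = 840, then multiply by 456 repeatedly:
  456^591=840  456^592=466  456^593=818  456^594=144  456^595=607
  456^596=57  456^597=746  456^598=326  456^599=93  456^600=655
  456^601=583  456^602=765  456^603=251  456^604=849  456^605=686
  456^606=154  456^607=312  456^608=506  456^609=609  456^610=969
  456^611=59  456^612=687  456^613=610  456^614=454  456^615=201
  456^616=382  456^617=383  456^618=839  456^619=10  456^620=676
  456^621=449  456^622=834
Found 834 at exponent 622.

622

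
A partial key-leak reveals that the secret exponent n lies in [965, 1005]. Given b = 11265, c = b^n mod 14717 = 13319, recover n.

Compute 11265^965 mod 14717 = 4051, then multiply by 11265 repeatedly:
  11265^965=4051  11265^966=11815  11265^967=10144  11265^968=9372  11265^969=10539
  11265^970=14513  11265^971=12509  11265^972=13327  11265^973=538  11265^974=11883
  11265^975=10880  11265^976=24  11265^977=5454  11265^978=10552  11265^979=13788
  11265^980=13319
Found 13319 at exponent 980.

980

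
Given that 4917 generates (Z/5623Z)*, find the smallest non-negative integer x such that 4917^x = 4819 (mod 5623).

1965

Baby-step giant-step with m = ceil(sqrt(5622)) = 75.
Baby table (4917^j mod 5623 for j=0..74):
  0:1  1:4917  2:3612  3:2770  4:1184  5:1923  6:3128  7:1471
  8:1729  9:5140  10:3618  11:4157  12:364  13:1674  14:4609  15:1763
  16:3628  17:2720  18:2746  19:1259  20:5203  21:4124  22:1170  23:561
  24:3167  25:2052  26:2022  27:710  28:4810  29:432  30:4273  31:2813
  32:4564  33:5418  34:4155  35:1776  36:73  37:4692  38:5018  39:5405
  40:2087  41:5427  42:3424  43:546  44:2511  45:4102  46:5456  47:5442
  48:4080  49:4119  50:4700  51:4993  52:563  53:1755  54:3653  55:1939
  56:3078  57:3033  58:1065  59:1592  60:648  61:3598  62:1408  63:1223
  64:2504  65:3421  66:2664  67:2921  68:1415  69:1904  70:5296  71:319
  72:5329  73:5136  74:819
Giant step factor: 4917^(-75) ≡ 3521 (mod 5623).
Scan 4819·3521^i mod 5623 for i = 0, 1, …:
  i=0: 4819   i=1: 3108   i=2: 910   i=3: 4623
  i=4: 4621   i=5: 3202   i=6: 127   i=7: 2950
  i=8: 1269   i=9: 3487     …   i=25: 2388
  i=26: 1763
Match at i=26, j=15: x = 26·75 + 15 = 1965.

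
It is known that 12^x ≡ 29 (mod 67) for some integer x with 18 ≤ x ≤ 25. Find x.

22

Compute 12^18 mod 67 = 9, then multiply by 12 repeatedly:
  12^18=9  12^19=41  12^20=23  12^21=8  12^22=29
Found 29 at exponent 22.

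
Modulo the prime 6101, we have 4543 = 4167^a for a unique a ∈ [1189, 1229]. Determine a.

Compute 4167^1189 mod 6101 = 136, then multiply by 4167 repeatedly:
  4167^1189=136  4167^1190=5420  4167^1191=5339  4167^1192=3367  4167^1193=4090
  4167^1194=2937  4167^1195=5974  4167^1196=1578  4167^1197=4749  4167^1198=3540
  4167^1199=5063  4167^1200=263  4167^1201=3842  4167^1202=590  4167^1203=5928
  4167^1204=5128  4167^1205=2674  4167^1206=2132  4167^1207=988  4167^1208=4922
  4167^1209=4513  4167^1210=2389  4167^1211=4232  4167^1212=2854  4167^1213=1769
  4167^1214=1415  4167^1215=2739  4167^1216=4543
Found 4543 at exponent 1216.

1216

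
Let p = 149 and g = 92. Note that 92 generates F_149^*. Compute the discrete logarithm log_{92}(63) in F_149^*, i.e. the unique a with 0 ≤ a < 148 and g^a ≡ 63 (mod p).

Baby-step giant-step with m = ceil(sqrt(148)) = 13.
Baby table (92^j mod 149 for j=0..12):
  0:1  1:92  2:120  3:14  4:96  5:41  6:47  7:3
  8:127  9:62  10:42  11:139  12:123
Giant step factor: 92^(-13) ≡ 93 (mod 149).
Scan 63·93^i mod 149 for i = 0, 1, …:
  i=0: 63   i=1: 48   i=2: 143   i=3: 38
  i=4: 107   i=5: 117   i=6: 4   i=7: 74
  i=8: 28   i=9: 71   i=10: 47
Match at i=10, j=6: a = 10·13 + 6 = 136.

136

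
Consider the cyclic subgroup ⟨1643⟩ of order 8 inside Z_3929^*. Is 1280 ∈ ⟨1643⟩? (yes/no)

no

⟨1643⟩ has order 8; its elements mod 3929 are {1, 226, 1643, 1937, 1992, 2286, 3703, 3928}.
1280 is not in this set.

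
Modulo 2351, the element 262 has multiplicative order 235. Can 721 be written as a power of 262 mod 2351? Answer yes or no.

721 ∈ ⟨262⟩ iff 721^235 ≡ 1 (mod 2351), since |⟨262⟩| = 235.
721^235 mod 2351 = 2192.
Since 2192 ≠ 1, 721 does not lie in the subgroup.

no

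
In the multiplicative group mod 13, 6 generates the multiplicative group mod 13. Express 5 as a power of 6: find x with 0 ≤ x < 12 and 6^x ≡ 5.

Successive powers of 6 modulo 13:
  6^0=1  6^1=6  6^2=10  6^3=8  6^4=9  6^5=2
  6^6=12  6^7=7  6^8=3  6^9=5
So 6^9 ≡ 5 (mod 13), giving x = 9.

9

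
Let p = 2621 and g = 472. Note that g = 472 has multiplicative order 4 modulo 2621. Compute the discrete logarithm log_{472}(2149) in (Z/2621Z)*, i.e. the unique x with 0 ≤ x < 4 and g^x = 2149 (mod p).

3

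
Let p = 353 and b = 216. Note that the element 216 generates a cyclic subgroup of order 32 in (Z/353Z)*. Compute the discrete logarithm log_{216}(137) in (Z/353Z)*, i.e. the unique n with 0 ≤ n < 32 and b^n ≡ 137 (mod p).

Successive powers of 216 modulo 353:
  216^0=1  216^1=216  216^2=60  216^3=252  216^4=70  216^5=294
  216^6=317  216^7=343  216^8=311  216^9=106  216^10=304  216^11=6
  216^12=237  216^13=7  216^14=100  216^15=67  216^16=352  216^17=137
So 216^17 ≡ 137 (mod 353), giving n = 17.

17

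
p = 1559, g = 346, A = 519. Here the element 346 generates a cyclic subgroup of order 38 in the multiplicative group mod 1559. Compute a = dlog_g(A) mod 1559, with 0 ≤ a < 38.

29

Successive powers of 346 modulo 1559:
  346^0=1  346^1=346  346^2=1232  346^3=665  346^4=917  346^5=805
  346^6=1028  346^7=236  346^8=588  346^9=778  346^10=1040  346^11=1270
  346^12=1341  346^13=963  346^14=1131  346^15=17  346^16=1205  346^17=677
  346^18=392  346^19=1558  346^20=1213  346^21=327  346^22=894  346^23=642
  346^24=754  346^25=531  346^26=1323  346^27=971  346^28=781  346^29=519
So 346^29 ≡ 519 (mod 1559), giving a = 29.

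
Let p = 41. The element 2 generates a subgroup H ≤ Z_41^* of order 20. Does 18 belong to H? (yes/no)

18 ∈ ⟨2⟩ iff 18^20 ≡ 1 (mod 41), since |⟨2⟩| = 20.
18^20 mod 41 = 1.
Since 1 = 1, 18 lies in the subgroup.

yes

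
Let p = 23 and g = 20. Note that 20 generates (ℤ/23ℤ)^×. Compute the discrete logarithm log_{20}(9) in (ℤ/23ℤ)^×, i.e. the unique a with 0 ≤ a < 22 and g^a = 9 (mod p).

2

Successive powers of 20 modulo 23:
  20^0=1  20^1=20  20^2=9
So 20^2 ≡ 9 (mod 23), giving a = 2.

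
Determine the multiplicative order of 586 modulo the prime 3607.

The order of 586 must divide p − 1 = 3606 = 2 · 3 · 601.
Divisors: 1, 2, 3, 6, 601, 1202, 1803, 3606.
Check each in increasing order: 586^1 ≡ 586;  586^2 ≡ 731;  586^3 ≡ 2740;  586^6 ≡ 1433;  586^601 ≡ 2207;  586^1202 ≡ 1399;  586^1803 ≡ 1.
Smallest exponent giving 1 is 1803.

1803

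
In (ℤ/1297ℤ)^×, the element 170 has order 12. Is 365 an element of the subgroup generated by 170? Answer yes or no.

yes

⟨170⟩ has order 12; its elements mod 1297 are {1, 36, 170, 206, 365, 366, 931, 932, 1091, 1127, 1261, 1296}.
365 is in this set.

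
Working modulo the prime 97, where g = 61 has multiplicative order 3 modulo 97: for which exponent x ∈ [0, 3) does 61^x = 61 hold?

1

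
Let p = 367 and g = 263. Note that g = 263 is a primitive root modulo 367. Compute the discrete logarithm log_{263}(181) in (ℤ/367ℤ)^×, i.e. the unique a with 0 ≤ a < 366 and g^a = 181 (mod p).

152

Baby-step giant-step with m = ceil(sqrt(366)) = 20.
Baby table (263^j mod 367 for j=0..19):
  0:1  1:263  2:173  3:358  4:202  5:278  6:81  7:17
  8:67  9:5  10:214  11:131  12:322  13:276  14:289  15:38
  16:85  17:335  18:25  19:336
Giant step factor: 263^(-20) ≡ 144 (mod 367).
Scan 181·144^i mod 367 for i = 0, 1, …:
  i=0: 181   i=1: 7   i=2: 274   i=3: 187
  i=4: 137   i=5: 277   i=6: 252   i=7: 322
Match at i=7, j=12: a = 7·20 + 12 = 152.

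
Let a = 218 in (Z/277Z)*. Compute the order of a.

The order of 218 must divide p − 1 = 276 = 2^2 · 3 · 23.
Divisors: 1, 2, 3, 4, 6, 12, 23, 46, 69, 92, 138, 276.
Check each in increasing order: 218^1 ≡ 218;  218^2 ≡ 157;  218^3 ≡ 155;  218^4 ≡ 273;  218^6 ≡ 203;  218^12 ≡ 213;  218^23 ≡ 1.
Smallest exponent giving 1 is 23.

23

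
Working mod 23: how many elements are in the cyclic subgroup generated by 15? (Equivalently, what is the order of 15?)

22

The order of 15 must divide p − 1 = 22 = 2 · 11.
Divisors: 1, 2, 11, 22.
Check each in increasing order: 15^1 ≡ 15;  15^2 ≡ 18;  15^11 ≡ 22;  15^22 ≡ 1.
Smallest exponent giving 1 is 22.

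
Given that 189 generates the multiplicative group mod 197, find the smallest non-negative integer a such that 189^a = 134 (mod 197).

6

Baby-step giant-step with m = ceil(sqrt(196)) = 14.
Baby table (189^j mod 197 for j=0..13):
  0:1  1:189  2:64  3:79  4:156  5:131  6:134  7:110
  8:105  9:145  10:22  11:21  12:29  13:162
Giant step factor: 189^(-14) ≡ 19 (mod 197).
Scan 134·19^i mod 197 for i = 0, 1, …:
  i=0: 134
Match at i=0, j=6: a = 0·14 + 6 = 6.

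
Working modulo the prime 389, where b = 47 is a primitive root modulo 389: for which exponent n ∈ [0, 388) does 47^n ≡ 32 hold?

Baby-step giant-step with m = ceil(sqrt(388)) = 20.
Baby table (47^j mod 389 for j=0..19):
  0:1  1:47  2:264  3:349  4:65  5:332  6:44  7:123
  8:335  9:185  10:137  11:215  12:380  13:355  14:347  15:360
  16:193  17:124  18:382  19:60
Giant step factor: 47^(-20) ≡ 385 (mod 389).
Scan 32·385^i mod 389 for i = 0, 1, …:
  i=0: 32   i=1: 261   i=2: 123
Match at i=2, j=7: n = 2·20 + 7 = 47.

47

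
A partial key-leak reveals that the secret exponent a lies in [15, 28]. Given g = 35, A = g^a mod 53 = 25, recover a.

Compute 35^15 mod 53 = 21, then multiply by 35 repeatedly:
  35^15=21  35^16=46  35^17=20  35^18=11  35^19=14
  35^20=13  35^21=31  35^22=25
Found 25 at exponent 22.

22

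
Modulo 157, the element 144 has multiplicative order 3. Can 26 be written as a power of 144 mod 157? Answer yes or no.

no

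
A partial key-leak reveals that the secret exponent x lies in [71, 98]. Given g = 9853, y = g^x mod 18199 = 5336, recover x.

85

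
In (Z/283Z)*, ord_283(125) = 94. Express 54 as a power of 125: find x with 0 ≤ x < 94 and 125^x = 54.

20

Successive powers of 125 modulo 283:
  125^0=1  125^1=125  125^2=60  125^3=142  125^4=204  125^5=30
  125^6=71  125^7=102  125^8=15  125^9=177  125^10=51  125^11=149
  125^12=230  125^13=167  125^14=216  125^15=115  125^16=225  125^17=108
  125^18=199  125^19=254  125^20=54
So 125^20 ≡ 54 (mod 283), giving x = 20.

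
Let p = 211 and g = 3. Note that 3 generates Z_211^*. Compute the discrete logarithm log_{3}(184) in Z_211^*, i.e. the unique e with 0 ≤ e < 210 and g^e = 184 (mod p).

108

Baby-step giant-step with m = ceil(sqrt(210)) = 15.
Baby table (3^j mod 211 for j=0..14):
  0:1  1:3  2:9  3:27  4:81  5:32  6:96  7:77
  8:20  9:60  10:180  11:118  12:143  13:7  14:21
Giant step factor: 3^(-15) ≡ 67 (mod 211).
Scan 184·67^i mod 211 for i = 0, 1, …:
  i=0: 184   i=1: 90   i=2: 122   i=3: 156
  i=4: 113   i=5: 186   i=6: 13   i=7: 27
Match at i=7, j=3: e = 7·15 + 3 = 108.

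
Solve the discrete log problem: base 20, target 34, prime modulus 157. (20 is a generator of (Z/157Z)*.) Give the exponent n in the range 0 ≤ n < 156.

Baby-step giant-step with m = ceil(sqrt(156)) = 13.
Baby table (20^j mod 157 for j=0..12):
  0:1  1:20  2:86  3:150  4:17  5:26  6:49  7:38
  8:132  9:128  10:48  11:18  12:46
Giant step factor: 20^(-13) ≡ 107 (mod 157).
Scan 34·107^i mod 157 for i = 0, 1, …:
  i=0: 34   i=1: 27   i=2: 63   i=3: 147
  i=4: 29   i=5: 120   i=6: 123   i=7: 130
  i=8: 94   i=9: 10   i=10: 128
Match at i=10, j=9: n = 10·13 + 9 = 139.

139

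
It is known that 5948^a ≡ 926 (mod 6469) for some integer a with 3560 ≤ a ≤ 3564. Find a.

Compute 5948^3560 mod 6469 = 4344, then multiply by 5948 repeatedly:
  5948^3560=4344  5948^3561=926
Found 926 at exponent 3561.

3561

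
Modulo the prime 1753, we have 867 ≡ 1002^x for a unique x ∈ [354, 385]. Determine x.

366

Compute 1002^354 mod 1753 = 1199, then multiply by 1002 repeatedly:
  1002^354=1199  1002^355=593  1002^356=1672  1002^357=1229  1002^358=852
  1002^359=1746  1002^360=1751  1002^361=1502  1002^362=930  1002^363=1017
  1002^364=541  1002^365=405  1002^366=867
Found 867 at exponent 366.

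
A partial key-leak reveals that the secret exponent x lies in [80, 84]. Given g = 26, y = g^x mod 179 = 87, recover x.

84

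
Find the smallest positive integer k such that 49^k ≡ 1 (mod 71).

35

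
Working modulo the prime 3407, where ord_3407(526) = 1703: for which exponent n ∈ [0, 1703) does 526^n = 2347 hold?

Baby-step giant-step with m = ceil(sqrt(1703)) = 42.
Baby table (526^j mod 3407 for j=0..41):
  0:1  1:526  2:709  3:1571  4:1852  5:3157  6:1373  7:3321
  8:2462  9:352  10:1174  11:857  12:1058  13:1167  14:582  15:2909
  16:391  17:1246  18:1252  19:1001  20:1848  21:1053  22:1944  23:444
  24:1868  25:1352  26:2496  27:1201  28:1431  29:3166  30:2700  31:2888
  32:2973  33:3392  34:2331  35:2993  36:284  37:2883  38:343  39:3254
  40:1290  41:547
Giant step factor: 526^(-42) ≡ 402 (mod 3407).
Scan 2347·402^i mod 3407 for i = 0, 1, …:
  i=0: 2347   i=1: 3162   i=2: 313   i=3: 3174
  i=4: 1730   i=5: 432   i=6: 3314   i=7: 91
  i=8: 2512   i=9: 1352
Match at i=9, j=25: n = 9·42 + 25 = 403.

403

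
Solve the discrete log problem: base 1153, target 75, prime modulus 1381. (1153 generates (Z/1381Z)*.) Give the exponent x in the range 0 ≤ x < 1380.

1104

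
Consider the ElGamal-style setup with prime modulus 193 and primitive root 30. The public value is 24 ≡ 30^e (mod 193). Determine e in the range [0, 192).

Baby-step giant-step with m = ceil(sqrt(192)) = 14.
Baby table (30^j mod 193 for j=0..13):
  0:1  1:30  2:128  3:173  4:172  5:142  6:14  7:34
  8:55  9:106  10:92  11:58  12:3  13:90
Giant step factor: 30^(-14) ≡ 96 (mod 193).
Scan 24·96^i mod 193 for i = 0, 1, …:
  i=0: 24   i=1: 181   i=2: 6   i=3: 190
  i=4: 98   i=5: 144   i=6: 121   i=7: 36
  i=8: 175   i=9: 9   i=10: 92
Match at i=10, j=10: e = 10·14 + 10 = 150.

150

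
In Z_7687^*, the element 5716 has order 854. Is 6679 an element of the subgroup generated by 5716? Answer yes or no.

no

6679 ∈ ⟨5716⟩ iff 6679^854 ≡ 1 (mod 7687), since |⟨5716⟩| = 854.
6679^854 mod 7687 = 7346.
Since 7346 ≠ 1, 6679 does not lie in the subgroup.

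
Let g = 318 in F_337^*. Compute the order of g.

336

The order of 318 must divide p − 1 = 336 = 2^4 · 3 · 7.
Divisors: 1, 2, 3, 4, 6, 7, 8, 12, 14, 16, 21, 24, 28, 42, 48, 56, 84, 112, 168, 336.
Check each in increasing order: 318^1 ≡ 318;  318^2 ≡ 24;  318^3 ≡ 218;  318^4 ≡ 239;  318^6 ≡ 7;  318^7 ≡ 204;  318^8 ≡ 168;  318^12 ≡ 49;  318^14 ≡ 165;  318^16 ≡ 253;  318^21 ≡ 297;  318^24 ≡ 42;  318^28 ≡ 265;  318^42 ≡ 252;  318^48 ≡ 79;  318^56 ≡ 129;  318^84 ≡ 148;  318^112 ≡ 128;  318^168 ≡ 336;  318^336 ≡ 1.
Smallest exponent giving 1 is 336.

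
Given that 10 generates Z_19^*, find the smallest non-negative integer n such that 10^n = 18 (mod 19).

9

Successive powers of 10 modulo 19:
  10^0=1  10^1=10  10^2=5  10^3=12  10^4=6  10^5=3
  10^6=11  10^7=15  10^8=17  10^9=18
So 10^9 ≡ 18 (mod 19), giving n = 9.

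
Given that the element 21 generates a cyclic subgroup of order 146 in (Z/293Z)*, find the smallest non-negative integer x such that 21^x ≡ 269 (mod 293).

105

Baby-step giant-step with m = ceil(sqrt(146)) = 13.
Baby table (21^j mod 293 for j=0..12):
  0:1  1:21  2:148  3:178  4:222  5:267  6:40  7:254
  8:60  9:88  10:90  11:132  12:135
Giant step factor: 21^(-13) ≡ 37 (mod 293).
Scan 269·37^i mod 293 for i = 0, 1, …:
  i=0: 269   i=1: 284   i=2: 253   i=3: 278
  i=4: 31   i=5: 268   i=6: 247   i=7: 56
  i=8: 21
Match at i=8, j=1: x = 8·13 + 1 = 105.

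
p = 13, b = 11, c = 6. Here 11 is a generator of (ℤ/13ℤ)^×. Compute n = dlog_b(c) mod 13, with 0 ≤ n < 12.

11

Successive powers of 11 modulo 13:
  11^0=1  11^1=11  11^2=4  11^3=5  11^4=3  11^5=7
  11^6=12  11^7=2  11^8=9  11^9=8  11^10=10  11^11=6
So 11^11 ≡ 6 (mod 13), giving n = 11.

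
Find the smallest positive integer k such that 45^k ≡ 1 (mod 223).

222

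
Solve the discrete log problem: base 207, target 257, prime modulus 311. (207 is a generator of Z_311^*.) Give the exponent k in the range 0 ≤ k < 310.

29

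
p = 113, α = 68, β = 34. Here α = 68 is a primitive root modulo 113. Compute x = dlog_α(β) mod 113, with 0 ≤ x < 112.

Baby-step giant-step with m = ceil(sqrt(112)) = 11.
Baby table (68^j mod 113 for j=0..10):
  0:1  1:68  2:104  3:66  4:81  5:84  6:62  7:35
  8:7  9:24  10:50
Giant step factor: 68^(-11) ≡ 34 (mod 113).
Scan 34·34^i mod 113 for i = 0, 1, …:
  i=0: 34   i=1: 26   i=2: 93   i=3: 111
  i=4: 45   i=5: 61   i=6: 40   i=7: 4
  i=8: 23   i=9: 104
Match at i=9, j=2: x = 9·11 + 2 = 101.

101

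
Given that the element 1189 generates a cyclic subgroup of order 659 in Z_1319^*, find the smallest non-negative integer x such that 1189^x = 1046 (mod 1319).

Baby-step giant-step with m = ceil(sqrt(659)) = 26.
Baby table (1189^j mod 1319 for j=0..25):
  0:1  1:1189  2:1072  3:454  4:335  5:1296  6:352  7:405
  8:110  9:209  10:529  11:1137  12:1237  13:108  14:469  15:1023
  16:229  17:567  18:154  19:1084  20:213  21:9  22:149  23:415
  24:129  25:377
Giant step factor: 1189^(-26) ≡ 1045 (mod 1319).
Scan 1046·1045^i mod 1319 for i = 0, 1, …:
  i=0: 1046   i=1: 938   i=2: 193   i=3: 1197
  i=4: 453   i=5: 1183   i=6: 332   i=7: 43
  i=8: 89   i=9: 675     …   i=19: 804
  i=20: 1296
Match at i=20, j=5: x = 20·26 + 5 = 525.

525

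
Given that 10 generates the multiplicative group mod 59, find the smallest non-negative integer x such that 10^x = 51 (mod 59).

Baby-step giant-step with m = ceil(sqrt(58)) = 8.
Baby table (10^j mod 59 for j=0..7):
  0:1  1:10  2:41  3:56  4:29  5:54  6:9  7:31
Giant step factor: 10^(-8) ≡ 4 (mod 59).
Scan 51·4^i mod 59 for i = 0, 1, …:
  i=0: 51   i=1: 27   i=2: 49   i=3: 19
  i=4: 17   i=5: 9
Match at i=5, j=6: x = 5·8 + 6 = 46.

46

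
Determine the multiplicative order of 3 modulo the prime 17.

The order of 3 must divide p − 1 = 16 = 2^4.
Divisors: 1, 2, 4, 8, 16.
Check each in increasing order: 3^1 ≡ 3;  3^2 ≡ 9;  3^4 ≡ 13;  3^8 ≡ 16;  3^16 ≡ 1.
Smallest exponent giving 1 is 16.

16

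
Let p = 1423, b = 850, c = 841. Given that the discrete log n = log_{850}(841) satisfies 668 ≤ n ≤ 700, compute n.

672

Compute 850^668 mod 1423 = 994, then multiply by 850 repeatedly:
  850^668=994  850^669=1061  850^670=1091  850^671=977  850^672=841
Found 841 at exponent 672.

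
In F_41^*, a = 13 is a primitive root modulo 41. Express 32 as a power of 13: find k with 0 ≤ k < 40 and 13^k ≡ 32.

Successive powers of 13 modulo 41:
  13^0=1  13^1=13  13^2=5  13^3=24  13^4=25  13^5=38
  13^6=2  13^7=26  13^8=10  13^9=7  13^10=9  13^11=35
  13^12=4  13^13=11  13^14=20  13^15=14  13^16=18  13^17=29
  13^18=8  13^19=22  13^20=40  13^21=28  13^22=36  13^23=17
  13^24=16  13^25=3  13^26=39  13^27=15  13^28=31  13^29=34
  13^30=32
So 13^30 ≡ 32 (mod 41), giving k = 30.

30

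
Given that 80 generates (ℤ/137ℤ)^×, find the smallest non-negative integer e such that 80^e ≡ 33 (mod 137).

33

Baby-step giant-step with m = ceil(sqrt(136)) = 12.
Baby table (80^j mod 137 for j=0..11):
  0:1  1:80  2:98  3:31  4:14  5:24  6:2  7:23
  8:59  9:62  10:28  11:48
Giant step factor: 80^(-12) ≡ 103 (mod 137).
Scan 33·103^i mod 137 for i = 0, 1, …:
  i=0: 33   i=1: 111   i=2: 62
Match at i=2, j=9: e = 2·12 + 9 = 33.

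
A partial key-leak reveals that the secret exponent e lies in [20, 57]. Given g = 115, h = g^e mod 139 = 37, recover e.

52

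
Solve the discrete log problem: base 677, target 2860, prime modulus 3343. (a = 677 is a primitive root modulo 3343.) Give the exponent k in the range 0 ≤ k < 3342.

Baby-step giant-step with m = ceil(sqrt(3342)) = 58.
Baby table (677^j mod 3343 for j=0..57):
  0:1  1:677  2:338  3:1502  4:582  5:2883  6:2822  7:1641
  8:1081  9:3063  10:991  11:2307  12:658  13:847  14:1766  15:2131
  16:1854  17:1533  18:1511  19:3332  20:2582  21:2968  22:193  23:284
  24:1717  25:2388  26:2007  27:1481  28:3080  29:2471  30:1367  31:2791
  32:712  33:632  34:3303  35:3007  36:3195  37:94  38:121  39:1685
  40:782  41:1220  42:219  43:1171  44:476  45:1324  46:424  47:2893
  48:2906  49:1678  50:2729  51:2197  52:3077  53:440  54:353  55:1628
  56:2309  57:2012
Giant step factor: 677^(-58) ≡ 968 (mod 3343).
Scan 2860·968^i mod 3343 for i = 0, 1, …:
  i=0: 2860   i=1: 476
Match at i=1, j=44: k = 1·58 + 44 = 102.

102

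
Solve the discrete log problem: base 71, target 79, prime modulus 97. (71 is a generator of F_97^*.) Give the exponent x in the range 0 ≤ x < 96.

Baby-step giant-step with m = ceil(sqrt(96)) = 10.
Baby table (71^j mod 97 for j=0..9):
  0:1  1:71  2:94  3:78  4:9  5:57  6:70  7:23
  8:81  9:28
Giant step factor: 71^(-10) ≡ 95 (mod 97).
Scan 79·95^i mod 97 for i = 0, 1, …:
  i=0: 79   i=1: 36   i=2: 25   i=3: 47
  i=4: 3   i=5: 91   i=6: 12   i=7: 73
  i=8: 48   i=9: 1
Match at i=9, j=0: x = 9·10 + 0 = 90.

90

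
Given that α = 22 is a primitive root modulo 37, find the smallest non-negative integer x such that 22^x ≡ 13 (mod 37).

Successive powers of 22 modulo 37:
  22^0=1  22^1=22  22^2=3  22^3=29  22^4=9  22^5=13
So 22^5 ≡ 13 (mod 37), giving x = 5.

5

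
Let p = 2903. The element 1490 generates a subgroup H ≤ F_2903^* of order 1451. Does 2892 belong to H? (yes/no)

no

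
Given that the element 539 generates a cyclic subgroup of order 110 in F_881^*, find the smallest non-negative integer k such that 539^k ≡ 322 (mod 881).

109

Baby-step giant-step with m = ceil(sqrt(110)) = 11.
Baby table (539^j mod 881 for j=0..10):
  0:1  1:539  2:672  3:117  4:512  5:215  6:474  7:877
  8:487  9:836  10:413
Giant step factor: 539^(-11) ≡ 613 (mod 881).
Scan 322·613^i mod 881 for i = 0, 1, …:
  i=0: 322   i=1: 42   i=2: 197   i=3: 64
  i=4: 468   i=5: 559   i=6: 839   i=7: 684
  i=8: 817   i=9: 413
Match at i=9, j=10: k = 9·11 + 10 = 109.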